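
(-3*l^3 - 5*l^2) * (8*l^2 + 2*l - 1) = -24*l^5 - 46*l^4 - 7*l^3 + 5*l^2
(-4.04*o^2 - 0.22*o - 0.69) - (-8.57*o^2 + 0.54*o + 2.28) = 4.53*o^2 - 0.76*o - 2.97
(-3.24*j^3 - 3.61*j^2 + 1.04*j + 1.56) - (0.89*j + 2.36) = -3.24*j^3 - 3.61*j^2 + 0.15*j - 0.8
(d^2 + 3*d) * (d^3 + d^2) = d^5 + 4*d^4 + 3*d^3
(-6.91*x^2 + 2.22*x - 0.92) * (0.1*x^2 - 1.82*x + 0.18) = -0.691*x^4 + 12.7982*x^3 - 5.3762*x^2 + 2.074*x - 0.1656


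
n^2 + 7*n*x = n*(n + 7*x)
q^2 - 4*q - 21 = (q - 7)*(q + 3)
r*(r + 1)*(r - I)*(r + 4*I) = r^4 + r^3 + 3*I*r^3 + 4*r^2 + 3*I*r^2 + 4*r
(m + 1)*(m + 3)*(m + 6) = m^3 + 10*m^2 + 27*m + 18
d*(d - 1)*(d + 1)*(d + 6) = d^4 + 6*d^3 - d^2 - 6*d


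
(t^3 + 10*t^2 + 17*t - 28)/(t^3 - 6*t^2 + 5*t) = (t^2 + 11*t + 28)/(t*(t - 5))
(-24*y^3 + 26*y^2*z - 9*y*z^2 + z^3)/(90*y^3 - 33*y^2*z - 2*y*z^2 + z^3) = (-8*y^2 + 6*y*z - z^2)/(30*y^2 - y*z - z^2)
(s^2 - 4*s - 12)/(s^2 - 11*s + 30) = (s + 2)/(s - 5)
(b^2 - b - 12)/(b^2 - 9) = (b - 4)/(b - 3)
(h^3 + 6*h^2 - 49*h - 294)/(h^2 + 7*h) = h - 1 - 42/h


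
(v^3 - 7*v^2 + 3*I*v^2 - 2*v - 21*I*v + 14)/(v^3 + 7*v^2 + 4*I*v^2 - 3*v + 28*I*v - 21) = (v^2 + v*(-7 + 2*I) - 14*I)/(v^2 + v*(7 + 3*I) + 21*I)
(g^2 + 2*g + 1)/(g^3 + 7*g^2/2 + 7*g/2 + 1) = 2*(g + 1)/(2*g^2 + 5*g + 2)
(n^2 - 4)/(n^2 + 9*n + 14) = (n - 2)/(n + 7)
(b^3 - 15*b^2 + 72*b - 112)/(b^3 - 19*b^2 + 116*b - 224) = (b - 4)/(b - 8)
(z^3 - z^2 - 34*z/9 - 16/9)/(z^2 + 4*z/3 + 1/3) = (9*z^2 - 18*z - 16)/(3*(3*z + 1))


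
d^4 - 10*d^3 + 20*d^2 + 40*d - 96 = (d - 6)*(d - 4)*(d - 2)*(d + 2)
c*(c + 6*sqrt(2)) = c^2 + 6*sqrt(2)*c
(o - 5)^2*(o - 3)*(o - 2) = o^4 - 15*o^3 + 81*o^2 - 185*o + 150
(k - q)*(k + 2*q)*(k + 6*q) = k^3 + 7*k^2*q + 4*k*q^2 - 12*q^3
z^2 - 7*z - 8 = (z - 8)*(z + 1)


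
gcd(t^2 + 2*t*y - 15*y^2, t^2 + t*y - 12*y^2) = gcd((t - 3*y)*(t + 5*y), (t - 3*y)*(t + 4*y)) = -t + 3*y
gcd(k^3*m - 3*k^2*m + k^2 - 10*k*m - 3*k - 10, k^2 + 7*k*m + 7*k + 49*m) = 1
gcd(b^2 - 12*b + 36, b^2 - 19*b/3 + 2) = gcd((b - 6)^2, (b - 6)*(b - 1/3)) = b - 6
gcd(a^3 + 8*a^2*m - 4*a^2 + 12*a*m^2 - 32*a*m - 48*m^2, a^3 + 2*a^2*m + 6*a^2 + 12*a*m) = a + 2*m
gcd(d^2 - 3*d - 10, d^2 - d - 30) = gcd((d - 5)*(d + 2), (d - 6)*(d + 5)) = 1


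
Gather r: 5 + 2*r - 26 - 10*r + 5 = -8*r - 16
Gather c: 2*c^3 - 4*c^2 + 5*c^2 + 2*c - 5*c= 2*c^3 + c^2 - 3*c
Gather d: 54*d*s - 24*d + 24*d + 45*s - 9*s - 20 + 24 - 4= 54*d*s + 36*s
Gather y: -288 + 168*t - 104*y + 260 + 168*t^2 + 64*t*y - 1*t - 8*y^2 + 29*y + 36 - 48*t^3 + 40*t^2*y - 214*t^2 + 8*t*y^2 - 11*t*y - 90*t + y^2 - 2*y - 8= -48*t^3 - 46*t^2 + 77*t + y^2*(8*t - 7) + y*(40*t^2 + 53*t - 77)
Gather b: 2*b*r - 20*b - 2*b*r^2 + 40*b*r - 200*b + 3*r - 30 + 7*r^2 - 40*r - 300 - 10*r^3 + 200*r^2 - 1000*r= b*(-2*r^2 + 42*r - 220) - 10*r^3 + 207*r^2 - 1037*r - 330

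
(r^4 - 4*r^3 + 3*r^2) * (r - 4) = r^5 - 8*r^4 + 19*r^3 - 12*r^2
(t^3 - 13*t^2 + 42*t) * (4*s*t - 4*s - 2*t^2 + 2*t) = 4*s*t^4 - 56*s*t^3 + 220*s*t^2 - 168*s*t - 2*t^5 + 28*t^4 - 110*t^3 + 84*t^2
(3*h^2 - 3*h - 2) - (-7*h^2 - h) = 10*h^2 - 2*h - 2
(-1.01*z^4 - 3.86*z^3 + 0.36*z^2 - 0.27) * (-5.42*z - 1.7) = 5.4742*z^5 + 22.6382*z^4 + 4.6108*z^3 - 0.612*z^2 + 1.4634*z + 0.459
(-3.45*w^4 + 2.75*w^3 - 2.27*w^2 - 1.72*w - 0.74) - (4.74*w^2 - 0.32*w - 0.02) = -3.45*w^4 + 2.75*w^3 - 7.01*w^2 - 1.4*w - 0.72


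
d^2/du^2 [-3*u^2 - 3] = -6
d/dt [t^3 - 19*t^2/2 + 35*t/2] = 3*t^2 - 19*t + 35/2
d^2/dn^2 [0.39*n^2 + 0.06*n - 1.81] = 0.780000000000000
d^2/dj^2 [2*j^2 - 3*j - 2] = 4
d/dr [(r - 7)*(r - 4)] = 2*r - 11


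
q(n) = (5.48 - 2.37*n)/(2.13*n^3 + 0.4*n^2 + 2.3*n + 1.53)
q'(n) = (5.48 - 2.37*n)*(-6.39*n^2 - 0.8*n - 2.3)/(2.13*n^3 + 0.4*n^2 + 2.3*n + 1.53)^2 - 2.37/(2.13*n^3 + 0.4*n^2 + 2.3*n + 1.53) = (10.0962*n^3 - 34.0692*n^2 - 4.384*n - 16.2301)/(4.5369*n^6 + 1.704*n^5 + 9.958*n^4 + 8.3578*n^3 + 6.514*n^2 + 7.038*n + 2.3409)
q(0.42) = 1.65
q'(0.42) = -3.14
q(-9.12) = -0.02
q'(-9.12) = -0.00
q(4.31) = -0.02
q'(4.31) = 0.00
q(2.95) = -0.02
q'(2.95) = -0.02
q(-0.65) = -18.43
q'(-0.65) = -210.49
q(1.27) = 0.26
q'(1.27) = -0.63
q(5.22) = -0.02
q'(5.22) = 0.00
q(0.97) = 0.52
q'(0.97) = -1.17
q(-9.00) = -0.02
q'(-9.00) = -0.00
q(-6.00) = -0.04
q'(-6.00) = -0.02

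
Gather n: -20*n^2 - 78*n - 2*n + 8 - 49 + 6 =-20*n^2 - 80*n - 35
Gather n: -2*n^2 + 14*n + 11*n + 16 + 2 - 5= -2*n^2 + 25*n + 13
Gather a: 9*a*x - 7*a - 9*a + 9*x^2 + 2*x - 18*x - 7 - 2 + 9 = a*(9*x - 16) + 9*x^2 - 16*x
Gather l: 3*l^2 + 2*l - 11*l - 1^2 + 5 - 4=3*l^2 - 9*l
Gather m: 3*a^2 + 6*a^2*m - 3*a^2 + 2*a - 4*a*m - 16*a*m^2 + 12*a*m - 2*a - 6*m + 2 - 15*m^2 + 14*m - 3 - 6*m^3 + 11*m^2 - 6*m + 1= -6*m^3 + m^2*(-16*a - 4) + m*(6*a^2 + 8*a + 2)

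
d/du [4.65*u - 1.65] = 4.65000000000000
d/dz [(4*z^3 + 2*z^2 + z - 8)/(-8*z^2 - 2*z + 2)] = (-16*z^4 - 8*z^3 + 14*z^2 - 60*z - 7)/(2*(16*z^4 + 8*z^3 - 7*z^2 - 2*z + 1))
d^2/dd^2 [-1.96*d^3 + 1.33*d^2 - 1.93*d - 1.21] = 2.66 - 11.76*d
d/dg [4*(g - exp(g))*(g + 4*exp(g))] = 12*g*exp(g) + 8*g - 32*exp(2*g) + 12*exp(g)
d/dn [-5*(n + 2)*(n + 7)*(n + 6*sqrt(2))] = -15*n^2 - 90*n - 60*sqrt(2)*n - 270*sqrt(2) - 70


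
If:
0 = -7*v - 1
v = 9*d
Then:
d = -1/63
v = -1/7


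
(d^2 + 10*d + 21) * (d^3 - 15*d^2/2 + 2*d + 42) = d^5 + 5*d^4/2 - 52*d^3 - 191*d^2/2 + 462*d + 882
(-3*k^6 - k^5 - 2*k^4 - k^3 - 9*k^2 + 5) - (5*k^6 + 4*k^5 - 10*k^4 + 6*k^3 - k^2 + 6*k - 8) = -8*k^6 - 5*k^5 + 8*k^4 - 7*k^3 - 8*k^2 - 6*k + 13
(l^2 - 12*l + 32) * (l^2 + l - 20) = l^4 - 11*l^3 + 272*l - 640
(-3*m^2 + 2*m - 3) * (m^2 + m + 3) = -3*m^4 - m^3 - 10*m^2 + 3*m - 9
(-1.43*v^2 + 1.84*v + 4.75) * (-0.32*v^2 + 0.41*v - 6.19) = 0.4576*v^4 - 1.1751*v^3 + 8.0861*v^2 - 9.4421*v - 29.4025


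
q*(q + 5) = q^2 + 5*q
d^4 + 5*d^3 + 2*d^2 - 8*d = d*(d - 1)*(d + 2)*(d + 4)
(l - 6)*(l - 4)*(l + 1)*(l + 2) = l^4 - 7*l^3 - 4*l^2 + 52*l + 48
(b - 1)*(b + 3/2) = b^2 + b/2 - 3/2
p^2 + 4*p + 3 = (p + 1)*(p + 3)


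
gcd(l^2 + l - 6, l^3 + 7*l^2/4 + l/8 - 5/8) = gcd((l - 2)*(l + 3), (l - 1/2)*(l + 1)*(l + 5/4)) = 1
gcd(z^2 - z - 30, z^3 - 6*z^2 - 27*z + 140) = z + 5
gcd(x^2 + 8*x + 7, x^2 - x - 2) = x + 1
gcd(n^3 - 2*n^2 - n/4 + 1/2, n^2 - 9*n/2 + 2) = n - 1/2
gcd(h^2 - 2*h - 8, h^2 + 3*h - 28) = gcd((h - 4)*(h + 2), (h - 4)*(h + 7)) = h - 4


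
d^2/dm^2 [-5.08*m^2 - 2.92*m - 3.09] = -10.1600000000000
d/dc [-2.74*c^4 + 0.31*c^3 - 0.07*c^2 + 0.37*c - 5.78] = -10.96*c^3 + 0.93*c^2 - 0.14*c + 0.37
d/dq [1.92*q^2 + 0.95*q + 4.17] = 3.84*q + 0.95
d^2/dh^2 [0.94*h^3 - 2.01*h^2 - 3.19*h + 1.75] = 5.64*h - 4.02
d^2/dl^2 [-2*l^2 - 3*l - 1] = -4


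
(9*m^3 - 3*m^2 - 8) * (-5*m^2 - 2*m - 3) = -45*m^5 - 3*m^4 - 21*m^3 + 49*m^2 + 16*m + 24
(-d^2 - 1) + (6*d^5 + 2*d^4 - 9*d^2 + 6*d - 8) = 6*d^5 + 2*d^4 - 10*d^2 + 6*d - 9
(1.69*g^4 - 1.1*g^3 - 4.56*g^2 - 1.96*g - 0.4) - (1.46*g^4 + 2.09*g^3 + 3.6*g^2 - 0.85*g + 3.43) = 0.23*g^4 - 3.19*g^3 - 8.16*g^2 - 1.11*g - 3.83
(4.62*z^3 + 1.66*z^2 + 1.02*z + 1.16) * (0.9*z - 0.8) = 4.158*z^4 - 2.202*z^3 - 0.41*z^2 + 0.228*z - 0.928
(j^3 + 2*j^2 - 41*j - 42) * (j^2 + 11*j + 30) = j^5 + 13*j^4 + 11*j^3 - 433*j^2 - 1692*j - 1260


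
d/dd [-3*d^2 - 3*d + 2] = -6*d - 3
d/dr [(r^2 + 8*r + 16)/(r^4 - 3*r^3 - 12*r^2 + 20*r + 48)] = (-2*r^4 - 17*r^3 + 18*r^2 + 224*r + 32)/(r^7 - 8*r^6 + r^5 + 110*r^4 - 100*r^3 - 568*r^2 + 384*r + 1152)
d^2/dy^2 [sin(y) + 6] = -sin(y)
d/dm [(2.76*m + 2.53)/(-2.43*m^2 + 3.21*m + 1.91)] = (6.7068*m^2 + 12.2958*m - 2.8497)/(5.9049*m^4 - 15.6006*m^3 + 1.0215*m^2 + 12.2622*m + 3.6481)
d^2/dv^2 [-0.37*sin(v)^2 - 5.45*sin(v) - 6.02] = 5.45*sin(v) - 0.74*cos(2*v)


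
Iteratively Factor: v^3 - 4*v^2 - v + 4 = (v - 1)*(v^2 - 3*v - 4) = (v - 1)*(v + 1)*(v - 4)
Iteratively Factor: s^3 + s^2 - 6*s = (s)*(s^2 + s - 6) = s*(s + 3)*(s - 2)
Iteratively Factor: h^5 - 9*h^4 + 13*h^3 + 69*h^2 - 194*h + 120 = (h - 5)*(h^4 - 4*h^3 - 7*h^2 + 34*h - 24) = (h - 5)*(h - 4)*(h^3 - 7*h + 6) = (h - 5)*(h - 4)*(h + 3)*(h^2 - 3*h + 2) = (h - 5)*(h - 4)*(h - 2)*(h + 3)*(h - 1)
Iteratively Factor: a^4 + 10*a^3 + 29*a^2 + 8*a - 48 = (a + 3)*(a^3 + 7*a^2 + 8*a - 16) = (a - 1)*(a + 3)*(a^2 + 8*a + 16) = (a - 1)*(a + 3)*(a + 4)*(a + 4)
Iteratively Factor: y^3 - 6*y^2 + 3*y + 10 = (y - 5)*(y^2 - y - 2) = (y - 5)*(y - 2)*(y + 1)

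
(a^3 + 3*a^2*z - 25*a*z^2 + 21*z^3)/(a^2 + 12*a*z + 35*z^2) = (a^2 - 4*a*z + 3*z^2)/(a + 5*z)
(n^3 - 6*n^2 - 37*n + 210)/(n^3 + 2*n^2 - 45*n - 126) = (n - 5)/(n + 3)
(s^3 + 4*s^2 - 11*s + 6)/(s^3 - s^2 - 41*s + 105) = (s^3 + 4*s^2 - 11*s + 6)/(s^3 - s^2 - 41*s + 105)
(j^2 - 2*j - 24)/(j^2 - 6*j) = (j + 4)/j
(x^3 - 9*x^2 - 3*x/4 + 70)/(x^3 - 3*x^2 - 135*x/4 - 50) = (2*x - 7)/(2*x + 5)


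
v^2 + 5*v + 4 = (v + 1)*(v + 4)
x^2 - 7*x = x*(x - 7)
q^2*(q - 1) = q^3 - q^2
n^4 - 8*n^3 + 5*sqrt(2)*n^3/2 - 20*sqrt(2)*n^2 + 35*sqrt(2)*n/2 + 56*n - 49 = (n - 7)*(n - 1)*(n - sqrt(2))*(n + 7*sqrt(2)/2)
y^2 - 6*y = y*(y - 6)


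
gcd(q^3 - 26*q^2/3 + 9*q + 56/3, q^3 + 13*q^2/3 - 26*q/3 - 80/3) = q - 8/3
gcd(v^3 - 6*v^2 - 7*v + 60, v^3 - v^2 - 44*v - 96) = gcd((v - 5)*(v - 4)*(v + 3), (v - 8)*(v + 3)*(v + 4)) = v + 3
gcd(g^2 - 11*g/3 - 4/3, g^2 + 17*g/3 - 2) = 1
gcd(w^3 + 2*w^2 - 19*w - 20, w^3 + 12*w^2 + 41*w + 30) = w^2 + 6*w + 5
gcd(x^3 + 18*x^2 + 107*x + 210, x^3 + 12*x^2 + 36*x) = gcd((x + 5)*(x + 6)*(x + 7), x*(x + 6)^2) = x + 6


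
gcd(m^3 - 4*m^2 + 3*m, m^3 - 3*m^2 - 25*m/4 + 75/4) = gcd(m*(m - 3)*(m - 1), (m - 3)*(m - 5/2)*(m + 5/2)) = m - 3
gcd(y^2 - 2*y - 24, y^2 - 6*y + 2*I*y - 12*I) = y - 6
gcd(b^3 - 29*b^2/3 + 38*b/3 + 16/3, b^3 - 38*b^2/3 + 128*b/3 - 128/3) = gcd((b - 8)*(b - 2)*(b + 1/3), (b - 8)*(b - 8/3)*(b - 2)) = b^2 - 10*b + 16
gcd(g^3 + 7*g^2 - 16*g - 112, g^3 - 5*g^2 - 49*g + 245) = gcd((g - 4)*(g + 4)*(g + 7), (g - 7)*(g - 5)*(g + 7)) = g + 7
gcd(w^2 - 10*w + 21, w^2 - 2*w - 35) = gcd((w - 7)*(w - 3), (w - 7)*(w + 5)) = w - 7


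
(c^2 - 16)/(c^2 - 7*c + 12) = (c + 4)/(c - 3)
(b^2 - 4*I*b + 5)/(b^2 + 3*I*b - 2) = (b - 5*I)/(b + 2*I)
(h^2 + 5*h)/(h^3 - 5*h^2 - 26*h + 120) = h/(h^2 - 10*h + 24)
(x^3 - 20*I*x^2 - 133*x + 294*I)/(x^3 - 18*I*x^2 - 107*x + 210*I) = (x - 7*I)/(x - 5*I)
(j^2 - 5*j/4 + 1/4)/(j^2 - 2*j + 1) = (j - 1/4)/(j - 1)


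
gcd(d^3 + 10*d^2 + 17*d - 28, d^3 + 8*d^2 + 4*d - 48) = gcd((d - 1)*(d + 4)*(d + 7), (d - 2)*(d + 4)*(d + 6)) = d + 4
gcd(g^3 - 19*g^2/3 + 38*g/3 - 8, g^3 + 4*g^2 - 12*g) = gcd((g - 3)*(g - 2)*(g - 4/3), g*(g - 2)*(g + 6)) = g - 2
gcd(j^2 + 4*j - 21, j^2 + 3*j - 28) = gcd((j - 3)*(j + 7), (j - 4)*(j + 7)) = j + 7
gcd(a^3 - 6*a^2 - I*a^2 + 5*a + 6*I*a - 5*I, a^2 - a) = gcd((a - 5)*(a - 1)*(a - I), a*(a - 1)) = a - 1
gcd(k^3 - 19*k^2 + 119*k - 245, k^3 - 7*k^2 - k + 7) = k - 7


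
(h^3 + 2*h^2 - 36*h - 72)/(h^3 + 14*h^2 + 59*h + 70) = (h^2 - 36)/(h^2 + 12*h + 35)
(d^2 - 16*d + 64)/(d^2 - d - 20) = (-d^2 + 16*d - 64)/(-d^2 + d + 20)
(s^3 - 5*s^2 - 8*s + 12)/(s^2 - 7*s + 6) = s + 2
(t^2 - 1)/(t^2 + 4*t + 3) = (t - 1)/(t + 3)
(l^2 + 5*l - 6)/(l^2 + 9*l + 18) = (l - 1)/(l + 3)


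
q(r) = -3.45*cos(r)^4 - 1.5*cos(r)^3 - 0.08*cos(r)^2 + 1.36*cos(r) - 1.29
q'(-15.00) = 3.21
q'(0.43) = 5.36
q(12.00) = -2.85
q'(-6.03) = 3.89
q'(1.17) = 0.19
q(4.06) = -2.28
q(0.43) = -3.60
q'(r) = 13.8*sin(r)*cos(r)^3 + 4.5*sin(r)*cos(r)^2 + 0.16*sin(r)*cos(r) - 1.36*sin(r)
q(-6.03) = -4.44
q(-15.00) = -2.86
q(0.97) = -1.17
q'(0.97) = 2.20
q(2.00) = -1.87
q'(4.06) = 2.29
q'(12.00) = -5.51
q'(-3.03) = 1.18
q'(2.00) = -1.49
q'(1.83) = -1.29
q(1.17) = -0.94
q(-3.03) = -4.61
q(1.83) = -1.63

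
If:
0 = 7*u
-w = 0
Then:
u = 0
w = 0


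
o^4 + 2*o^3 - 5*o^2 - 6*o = o*(o - 2)*(o + 1)*(o + 3)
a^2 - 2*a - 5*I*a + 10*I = (a - 2)*(a - 5*I)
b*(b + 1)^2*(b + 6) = b^4 + 8*b^3 + 13*b^2 + 6*b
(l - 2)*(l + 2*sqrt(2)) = l^2 - 2*l + 2*sqrt(2)*l - 4*sqrt(2)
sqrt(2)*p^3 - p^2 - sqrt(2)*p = p*(p - sqrt(2))*(sqrt(2)*p + 1)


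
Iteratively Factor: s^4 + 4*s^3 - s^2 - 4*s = (s + 4)*(s^3 - s) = s*(s + 4)*(s^2 - 1) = s*(s - 1)*(s + 4)*(s + 1)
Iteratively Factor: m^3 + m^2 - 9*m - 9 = (m + 1)*(m^2 - 9) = (m - 3)*(m + 1)*(m + 3)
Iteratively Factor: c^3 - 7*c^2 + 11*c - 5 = (c - 5)*(c^2 - 2*c + 1) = (c - 5)*(c - 1)*(c - 1)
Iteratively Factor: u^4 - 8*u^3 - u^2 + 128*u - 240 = (u - 5)*(u^3 - 3*u^2 - 16*u + 48) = (u - 5)*(u + 4)*(u^2 - 7*u + 12) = (u - 5)*(u - 3)*(u + 4)*(u - 4)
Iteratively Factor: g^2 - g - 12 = (g + 3)*(g - 4)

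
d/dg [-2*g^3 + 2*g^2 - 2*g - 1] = -6*g^2 + 4*g - 2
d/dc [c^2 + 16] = 2*c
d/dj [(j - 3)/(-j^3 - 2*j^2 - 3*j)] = (-j*(j^2 + 2*j + 3) + (j - 3)*(3*j^2 + 4*j + 3))/(j^2*(j^2 + 2*j + 3)^2)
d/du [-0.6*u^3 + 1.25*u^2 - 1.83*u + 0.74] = -1.8*u^2 + 2.5*u - 1.83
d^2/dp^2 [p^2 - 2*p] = 2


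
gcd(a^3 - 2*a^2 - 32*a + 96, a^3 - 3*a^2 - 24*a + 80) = a^2 - 8*a + 16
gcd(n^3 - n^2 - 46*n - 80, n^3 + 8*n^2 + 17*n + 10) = n^2 + 7*n + 10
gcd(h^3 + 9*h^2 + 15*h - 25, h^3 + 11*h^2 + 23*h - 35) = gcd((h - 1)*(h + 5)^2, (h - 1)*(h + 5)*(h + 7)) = h^2 + 4*h - 5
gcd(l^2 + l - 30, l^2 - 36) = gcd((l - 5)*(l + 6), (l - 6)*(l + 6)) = l + 6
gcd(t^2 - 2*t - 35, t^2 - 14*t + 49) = t - 7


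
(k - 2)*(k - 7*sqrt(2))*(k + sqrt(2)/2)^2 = k^4 - 6*sqrt(2)*k^3 - 2*k^3 - 27*k^2/2 + 12*sqrt(2)*k^2 - 7*sqrt(2)*k/2 + 27*k + 7*sqrt(2)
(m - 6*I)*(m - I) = m^2 - 7*I*m - 6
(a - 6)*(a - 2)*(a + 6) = a^3 - 2*a^2 - 36*a + 72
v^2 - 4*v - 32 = (v - 8)*(v + 4)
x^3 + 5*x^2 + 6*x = x*(x + 2)*(x + 3)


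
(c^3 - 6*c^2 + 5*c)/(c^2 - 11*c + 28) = c*(c^2 - 6*c + 5)/(c^2 - 11*c + 28)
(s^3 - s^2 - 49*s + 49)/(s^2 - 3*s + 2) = (s^2 - 49)/(s - 2)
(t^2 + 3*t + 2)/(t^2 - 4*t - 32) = (t^2 + 3*t + 2)/(t^2 - 4*t - 32)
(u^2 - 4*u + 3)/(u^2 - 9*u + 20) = (u^2 - 4*u + 3)/(u^2 - 9*u + 20)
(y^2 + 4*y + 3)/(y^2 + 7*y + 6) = (y + 3)/(y + 6)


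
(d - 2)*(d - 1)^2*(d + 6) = d^4 + 2*d^3 - 19*d^2 + 28*d - 12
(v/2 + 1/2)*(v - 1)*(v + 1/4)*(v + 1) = v^4/2 + 5*v^3/8 - 3*v^2/8 - 5*v/8 - 1/8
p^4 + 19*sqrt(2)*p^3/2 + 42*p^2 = p^2*(p + 7*sqrt(2)/2)*(p + 6*sqrt(2))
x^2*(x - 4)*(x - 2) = x^4 - 6*x^3 + 8*x^2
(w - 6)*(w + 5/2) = w^2 - 7*w/2 - 15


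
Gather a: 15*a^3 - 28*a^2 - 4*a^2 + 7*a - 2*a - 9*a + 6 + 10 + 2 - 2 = 15*a^3 - 32*a^2 - 4*a + 16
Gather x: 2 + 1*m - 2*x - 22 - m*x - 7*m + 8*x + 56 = -6*m + x*(6 - m) + 36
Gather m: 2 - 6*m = 2 - 6*m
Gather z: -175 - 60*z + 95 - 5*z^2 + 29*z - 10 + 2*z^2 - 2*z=-3*z^2 - 33*z - 90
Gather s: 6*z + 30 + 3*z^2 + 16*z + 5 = 3*z^2 + 22*z + 35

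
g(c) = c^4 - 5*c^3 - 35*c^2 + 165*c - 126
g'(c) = 4*c^3 - 15*c^2 - 70*c + 165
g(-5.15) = -517.64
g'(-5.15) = -418.70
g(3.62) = -52.82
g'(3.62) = -95.21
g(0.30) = -79.78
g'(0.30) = 142.76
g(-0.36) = -189.69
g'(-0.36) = 188.07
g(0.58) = -42.94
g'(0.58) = 120.13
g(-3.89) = -774.17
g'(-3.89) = -25.14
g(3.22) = -17.02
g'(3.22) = -82.38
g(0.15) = -102.05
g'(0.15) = 154.18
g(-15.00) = 57024.00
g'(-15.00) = -15660.00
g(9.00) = 1440.00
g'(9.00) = 1236.00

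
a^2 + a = a*(a + 1)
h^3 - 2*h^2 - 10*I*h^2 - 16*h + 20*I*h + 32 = (h - 2)*(h - 8*I)*(h - 2*I)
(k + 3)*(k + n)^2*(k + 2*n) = k^4 + 4*k^3*n + 3*k^3 + 5*k^2*n^2 + 12*k^2*n + 2*k*n^3 + 15*k*n^2 + 6*n^3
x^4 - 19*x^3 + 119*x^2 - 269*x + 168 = (x - 8)*(x - 7)*(x - 3)*(x - 1)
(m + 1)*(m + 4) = m^2 + 5*m + 4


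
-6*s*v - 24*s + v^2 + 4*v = (-6*s + v)*(v + 4)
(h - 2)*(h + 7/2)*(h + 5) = h^3 + 13*h^2/2 + h/2 - 35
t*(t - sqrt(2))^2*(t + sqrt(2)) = t^4 - sqrt(2)*t^3 - 2*t^2 + 2*sqrt(2)*t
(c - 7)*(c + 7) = c^2 - 49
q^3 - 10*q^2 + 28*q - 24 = (q - 6)*(q - 2)^2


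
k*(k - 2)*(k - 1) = k^3 - 3*k^2 + 2*k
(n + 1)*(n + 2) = n^2 + 3*n + 2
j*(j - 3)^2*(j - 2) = j^4 - 8*j^3 + 21*j^2 - 18*j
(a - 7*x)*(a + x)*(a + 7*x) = a^3 + a^2*x - 49*a*x^2 - 49*x^3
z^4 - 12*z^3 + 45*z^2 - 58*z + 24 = (z - 6)*(z - 4)*(z - 1)^2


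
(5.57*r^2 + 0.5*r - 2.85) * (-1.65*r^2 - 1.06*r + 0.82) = -9.1905*r^4 - 6.7292*r^3 + 8.7399*r^2 + 3.431*r - 2.337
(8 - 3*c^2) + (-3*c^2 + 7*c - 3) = -6*c^2 + 7*c + 5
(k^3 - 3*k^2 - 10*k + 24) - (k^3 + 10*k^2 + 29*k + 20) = -13*k^2 - 39*k + 4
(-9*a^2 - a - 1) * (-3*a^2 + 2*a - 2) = 27*a^4 - 15*a^3 + 19*a^2 + 2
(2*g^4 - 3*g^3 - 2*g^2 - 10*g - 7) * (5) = 10*g^4 - 15*g^3 - 10*g^2 - 50*g - 35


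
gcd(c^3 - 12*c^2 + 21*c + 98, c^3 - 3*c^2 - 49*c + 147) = c - 7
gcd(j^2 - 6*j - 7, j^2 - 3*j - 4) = j + 1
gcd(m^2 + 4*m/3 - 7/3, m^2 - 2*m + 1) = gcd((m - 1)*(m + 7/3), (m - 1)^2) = m - 1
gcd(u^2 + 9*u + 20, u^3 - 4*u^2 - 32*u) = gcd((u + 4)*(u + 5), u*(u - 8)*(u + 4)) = u + 4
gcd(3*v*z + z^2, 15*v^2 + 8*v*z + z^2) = 3*v + z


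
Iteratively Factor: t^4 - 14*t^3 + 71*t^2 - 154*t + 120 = (t - 4)*(t^3 - 10*t^2 + 31*t - 30) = (t - 5)*(t - 4)*(t^2 - 5*t + 6) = (t - 5)*(t - 4)*(t - 3)*(t - 2)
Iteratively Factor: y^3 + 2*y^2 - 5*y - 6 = (y + 3)*(y^2 - y - 2) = (y + 1)*(y + 3)*(y - 2)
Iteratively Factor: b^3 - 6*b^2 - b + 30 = (b - 5)*(b^2 - b - 6) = (b - 5)*(b - 3)*(b + 2)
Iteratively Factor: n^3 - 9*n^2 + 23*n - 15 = (n - 5)*(n^2 - 4*n + 3) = (n - 5)*(n - 1)*(n - 3)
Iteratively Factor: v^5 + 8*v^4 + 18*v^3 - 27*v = (v + 3)*(v^4 + 5*v^3 + 3*v^2 - 9*v) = (v + 3)^2*(v^3 + 2*v^2 - 3*v) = (v + 3)^3*(v^2 - v) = v*(v + 3)^3*(v - 1)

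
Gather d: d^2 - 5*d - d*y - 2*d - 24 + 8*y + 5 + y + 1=d^2 + d*(-y - 7) + 9*y - 18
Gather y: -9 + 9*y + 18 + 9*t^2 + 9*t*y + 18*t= 9*t^2 + 18*t + y*(9*t + 9) + 9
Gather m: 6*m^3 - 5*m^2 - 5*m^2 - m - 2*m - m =6*m^3 - 10*m^2 - 4*m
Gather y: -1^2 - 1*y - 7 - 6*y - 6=-7*y - 14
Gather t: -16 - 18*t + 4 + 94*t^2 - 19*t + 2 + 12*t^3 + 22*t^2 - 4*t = 12*t^3 + 116*t^2 - 41*t - 10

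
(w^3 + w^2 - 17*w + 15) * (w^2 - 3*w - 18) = w^5 - 2*w^4 - 38*w^3 + 48*w^2 + 261*w - 270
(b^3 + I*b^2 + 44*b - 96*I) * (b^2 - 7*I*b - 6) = b^5 - 6*I*b^4 + 45*b^3 - 410*I*b^2 - 936*b + 576*I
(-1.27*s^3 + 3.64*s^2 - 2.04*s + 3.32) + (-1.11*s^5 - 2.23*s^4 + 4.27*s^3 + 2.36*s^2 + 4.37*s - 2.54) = -1.11*s^5 - 2.23*s^4 + 3.0*s^3 + 6.0*s^2 + 2.33*s + 0.78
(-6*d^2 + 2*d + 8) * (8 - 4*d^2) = 24*d^4 - 8*d^3 - 80*d^2 + 16*d + 64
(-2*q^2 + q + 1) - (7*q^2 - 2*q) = -9*q^2 + 3*q + 1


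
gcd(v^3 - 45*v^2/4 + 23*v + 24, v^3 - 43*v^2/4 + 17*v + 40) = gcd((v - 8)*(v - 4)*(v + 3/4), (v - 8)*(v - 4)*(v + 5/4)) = v^2 - 12*v + 32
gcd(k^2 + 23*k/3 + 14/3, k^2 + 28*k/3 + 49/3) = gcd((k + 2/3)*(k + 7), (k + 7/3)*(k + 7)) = k + 7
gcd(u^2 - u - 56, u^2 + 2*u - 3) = 1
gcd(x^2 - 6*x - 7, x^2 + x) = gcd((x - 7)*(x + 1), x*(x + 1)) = x + 1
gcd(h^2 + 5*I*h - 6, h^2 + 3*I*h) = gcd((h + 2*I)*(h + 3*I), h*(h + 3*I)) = h + 3*I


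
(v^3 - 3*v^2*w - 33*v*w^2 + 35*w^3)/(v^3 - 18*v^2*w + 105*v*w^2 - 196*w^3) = (v^2 + 4*v*w - 5*w^2)/(v^2 - 11*v*w + 28*w^2)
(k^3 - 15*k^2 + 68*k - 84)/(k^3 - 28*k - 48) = (k^2 - 9*k + 14)/(k^2 + 6*k + 8)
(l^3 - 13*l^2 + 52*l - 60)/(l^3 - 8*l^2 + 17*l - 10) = (l - 6)/(l - 1)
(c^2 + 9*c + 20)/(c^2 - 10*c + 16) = (c^2 + 9*c + 20)/(c^2 - 10*c + 16)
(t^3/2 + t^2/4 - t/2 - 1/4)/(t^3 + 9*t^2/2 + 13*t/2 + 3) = (2*t^2 - t - 1)/(2*(2*t^2 + 7*t + 6))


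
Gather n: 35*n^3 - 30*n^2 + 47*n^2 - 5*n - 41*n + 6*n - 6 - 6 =35*n^3 + 17*n^2 - 40*n - 12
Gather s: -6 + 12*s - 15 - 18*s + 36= 15 - 6*s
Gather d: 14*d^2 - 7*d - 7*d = 14*d^2 - 14*d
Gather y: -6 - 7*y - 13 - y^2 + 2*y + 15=-y^2 - 5*y - 4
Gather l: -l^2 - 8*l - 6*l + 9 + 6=-l^2 - 14*l + 15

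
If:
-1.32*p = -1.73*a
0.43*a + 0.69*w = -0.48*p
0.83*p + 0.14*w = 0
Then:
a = 0.00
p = 0.00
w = 0.00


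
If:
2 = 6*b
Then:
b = 1/3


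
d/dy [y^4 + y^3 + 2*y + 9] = 4*y^3 + 3*y^2 + 2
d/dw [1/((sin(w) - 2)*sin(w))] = 2*(1 - sin(w))*cos(w)/((sin(w) - 2)^2*sin(w)^2)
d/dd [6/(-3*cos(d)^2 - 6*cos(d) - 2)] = -36*(cos(d) + 1)*sin(d)/(3*cos(d)^2 + 6*cos(d) + 2)^2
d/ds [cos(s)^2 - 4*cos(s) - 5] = 2*(2 - cos(s))*sin(s)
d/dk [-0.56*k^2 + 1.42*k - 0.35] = 1.42 - 1.12*k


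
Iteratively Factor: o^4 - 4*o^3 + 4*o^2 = (o - 2)*(o^3 - 2*o^2) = o*(o - 2)*(o^2 - 2*o) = o^2*(o - 2)*(o - 2)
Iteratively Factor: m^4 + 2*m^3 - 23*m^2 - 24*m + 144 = (m + 4)*(m^3 - 2*m^2 - 15*m + 36) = (m + 4)^2*(m^2 - 6*m + 9) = (m - 3)*(m + 4)^2*(m - 3)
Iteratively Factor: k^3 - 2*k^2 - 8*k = (k)*(k^2 - 2*k - 8) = k*(k + 2)*(k - 4)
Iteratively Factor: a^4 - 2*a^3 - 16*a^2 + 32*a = (a)*(a^3 - 2*a^2 - 16*a + 32) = a*(a + 4)*(a^2 - 6*a + 8) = a*(a - 4)*(a + 4)*(a - 2)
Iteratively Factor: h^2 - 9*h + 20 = (h - 4)*(h - 5)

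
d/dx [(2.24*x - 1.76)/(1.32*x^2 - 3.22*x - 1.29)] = (-2.9568*x^2 + 4.6464*x - 8.5568)/(1.7424*x^4 - 8.5008*x^3 + 6.9628*x^2 + 8.3076*x + 1.6641)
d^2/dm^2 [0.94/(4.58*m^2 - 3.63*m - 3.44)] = (39.435632*m^2 - 31.255752*m - 0.94*(9.16*m - 3.63)*(18.32*m - 7.26) - 29.619776)/(-4.58*m^2 + 3.63*m + 3.44)^3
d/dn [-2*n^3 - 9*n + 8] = -6*n^2 - 9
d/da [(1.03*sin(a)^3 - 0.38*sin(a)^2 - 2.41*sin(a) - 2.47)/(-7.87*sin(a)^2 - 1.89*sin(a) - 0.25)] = -(8.1061*sin(a)^4 + 3.8934*sin(a)^3 + 19.021*sin(a)^2 + 38.6878*sin(a) + 4.0658)*cos(a)/(61.9369*sin(a)^4 + 29.7486*sin(a)^3 + 7.5071*sin(a)^2 + 0.945*sin(a) + 0.0625)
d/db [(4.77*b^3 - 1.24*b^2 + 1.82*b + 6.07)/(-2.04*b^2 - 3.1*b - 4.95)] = (-9.7308*b^4 - 29.574*b^3 - 63.2777*b^2 + 37.0416*b + 9.808)/(4.1616*b^4 + 12.648*b^3 + 29.806*b^2 + 30.69*b + 24.5025)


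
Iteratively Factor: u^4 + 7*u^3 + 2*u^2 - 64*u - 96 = (u + 4)*(u^3 + 3*u^2 - 10*u - 24) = (u + 4)^2*(u^2 - u - 6) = (u + 2)*(u + 4)^2*(u - 3)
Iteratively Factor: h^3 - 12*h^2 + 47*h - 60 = (h - 4)*(h^2 - 8*h + 15) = (h - 5)*(h - 4)*(h - 3)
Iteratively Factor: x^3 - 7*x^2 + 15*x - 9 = (x - 3)*(x^2 - 4*x + 3) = (x - 3)*(x - 1)*(x - 3)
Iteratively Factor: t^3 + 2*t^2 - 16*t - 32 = (t + 2)*(t^2 - 16) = (t + 2)*(t + 4)*(t - 4)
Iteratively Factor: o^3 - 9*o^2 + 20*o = (o)*(o^2 - 9*o + 20) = o*(o - 5)*(o - 4)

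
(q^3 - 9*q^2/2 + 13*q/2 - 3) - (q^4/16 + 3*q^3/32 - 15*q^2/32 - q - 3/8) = -q^4/16 + 29*q^3/32 - 129*q^2/32 + 15*q/2 - 21/8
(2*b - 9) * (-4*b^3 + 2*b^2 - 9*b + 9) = -8*b^4 + 40*b^3 - 36*b^2 + 99*b - 81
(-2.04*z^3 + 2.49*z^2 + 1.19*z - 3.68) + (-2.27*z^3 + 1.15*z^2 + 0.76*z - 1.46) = -4.31*z^3 + 3.64*z^2 + 1.95*z - 5.14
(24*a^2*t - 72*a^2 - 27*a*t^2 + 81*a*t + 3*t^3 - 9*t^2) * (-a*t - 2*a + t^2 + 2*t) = -24*a^3*t^2 + 24*a^3*t + 144*a^3 + 51*a^2*t^3 - 51*a^2*t^2 - 306*a^2*t - 30*a*t^4 + 30*a*t^3 + 180*a*t^2 + 3*t^5 - 3*t^4 - 18*t^3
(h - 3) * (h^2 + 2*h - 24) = h^3 - h^2 - 30*h + 72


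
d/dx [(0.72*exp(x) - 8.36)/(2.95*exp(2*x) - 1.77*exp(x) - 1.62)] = (-2.124*exp(2*x) + 49.324*exp(x) - 15.9636)*exp(x)/(8.7025*exp(4*x) - 10.443*exp(3*x) - 6.4251*exp(2*x) + 5.7348*exp(x) + 2.6244)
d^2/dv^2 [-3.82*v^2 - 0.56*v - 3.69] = -7.64000000000000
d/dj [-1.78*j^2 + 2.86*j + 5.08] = 2.86 - 3.56*j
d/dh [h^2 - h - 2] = 2*h - 1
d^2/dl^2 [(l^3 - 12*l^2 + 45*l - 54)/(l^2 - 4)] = 2*(49*l^3 - 306*l^2 + 588*l - 408)/(l^6 - 12*l^4 + 48*l^2 - 64)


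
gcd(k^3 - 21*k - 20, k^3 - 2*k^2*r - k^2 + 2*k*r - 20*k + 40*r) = k^2 - k - 20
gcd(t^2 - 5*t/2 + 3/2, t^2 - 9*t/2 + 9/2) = t - 3/2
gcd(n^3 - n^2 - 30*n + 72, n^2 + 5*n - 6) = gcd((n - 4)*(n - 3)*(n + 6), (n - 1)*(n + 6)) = n + 6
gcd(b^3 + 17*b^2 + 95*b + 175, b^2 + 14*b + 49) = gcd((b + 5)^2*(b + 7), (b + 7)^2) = b + 7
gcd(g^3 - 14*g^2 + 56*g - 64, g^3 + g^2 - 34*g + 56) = g^2 - 6*g + 8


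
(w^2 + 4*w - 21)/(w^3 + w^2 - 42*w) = (w - 3)/(w*(w - 6))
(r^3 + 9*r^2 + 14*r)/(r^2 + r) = (r^2 + 9*r + 14)/(r + 1)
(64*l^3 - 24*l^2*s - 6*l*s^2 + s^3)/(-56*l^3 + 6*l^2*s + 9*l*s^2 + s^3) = (-8*l + s)/(7*l + s)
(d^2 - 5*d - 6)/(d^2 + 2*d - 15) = (d^2 - 5*d - 6)/(d^2 + 2*d - 15)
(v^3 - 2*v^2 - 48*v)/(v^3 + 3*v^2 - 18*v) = (v - 8)/(v - 3)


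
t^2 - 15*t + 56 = (t - 8)*(t - 7)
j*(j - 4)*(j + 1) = j^3 - 3*j^2 - 4*j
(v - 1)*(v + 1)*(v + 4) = v^3 + 4*v^2 - v - 4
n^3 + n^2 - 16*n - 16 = (n - 4)*(n + 1)*(n + 4)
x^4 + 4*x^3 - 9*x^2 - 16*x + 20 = (x - 2)*(x - 1)*(x + 2)*(x + 5)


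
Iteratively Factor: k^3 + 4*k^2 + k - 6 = (k + 3)*(k^2 + k - 2) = (k - 1)*(k + 3)*(k + 2)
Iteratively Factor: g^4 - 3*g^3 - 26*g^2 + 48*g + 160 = (g - 4)*(g^3 + g^2 - 22*g - 40) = (g - 4)*(g + 4)*(g^2 - 3*g - 10) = (g - 5)*(g - 4)*(g + 4)*(g + 2)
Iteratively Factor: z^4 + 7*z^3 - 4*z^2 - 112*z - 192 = (z + 3)*(z^3 + 4*z^2 - 16*z - 64) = (z + 3)*(z + 4)*(z^2 - 16) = (z - 4)*(z + 3)*(z + 4)*(z + 4)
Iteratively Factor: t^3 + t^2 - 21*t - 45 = (t + 3)*(t^2 - 2*t - 15) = (t + 3)^2*(t - 5)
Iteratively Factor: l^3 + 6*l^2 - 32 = (l + 4)*(l^2 + 2*l - 8) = (l + 4)^2*(l - 2)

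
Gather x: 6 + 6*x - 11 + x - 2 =7*x - 7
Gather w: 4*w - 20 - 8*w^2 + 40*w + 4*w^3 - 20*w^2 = 4*w^3 - 28*w^2 + 44*w - 20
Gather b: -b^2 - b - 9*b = -b^2 - 10*b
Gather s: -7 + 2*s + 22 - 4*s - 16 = -2*s - 1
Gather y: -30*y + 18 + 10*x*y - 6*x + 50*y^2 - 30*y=-6*x + 50*y^2 + y*(10*x - 60) + 18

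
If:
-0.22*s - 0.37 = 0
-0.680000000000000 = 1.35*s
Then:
No Solution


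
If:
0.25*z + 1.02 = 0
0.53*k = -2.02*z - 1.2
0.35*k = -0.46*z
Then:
No Solution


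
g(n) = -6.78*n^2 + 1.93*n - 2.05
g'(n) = 1.93 - 13.56*n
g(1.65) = -17.32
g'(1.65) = -20.44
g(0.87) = -5.50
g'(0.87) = -9.87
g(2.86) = -51.99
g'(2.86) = -36.85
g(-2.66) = -55.16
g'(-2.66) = 38.00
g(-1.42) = -18.46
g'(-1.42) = 21.19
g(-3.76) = -105.16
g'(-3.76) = 52.92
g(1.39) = -12.47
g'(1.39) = -16.92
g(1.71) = -18.58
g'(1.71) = -21.26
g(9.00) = -533.86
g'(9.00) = -120.11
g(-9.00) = -568.60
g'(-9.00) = 123.97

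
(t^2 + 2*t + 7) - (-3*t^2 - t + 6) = 4*t^2 + 3*t + 1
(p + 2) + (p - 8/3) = 2*p - 2/3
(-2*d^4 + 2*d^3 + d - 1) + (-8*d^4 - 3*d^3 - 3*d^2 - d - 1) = -10*d^4 - d^3 - 3*d^2 - 2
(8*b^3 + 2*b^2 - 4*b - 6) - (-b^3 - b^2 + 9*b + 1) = 9*b^3 + 3*b^2 - 13*b - 7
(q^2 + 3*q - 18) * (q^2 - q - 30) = q^4 + 2*q^3 - 51*q^2 - 72*q + 540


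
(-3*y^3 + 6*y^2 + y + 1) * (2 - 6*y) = 18*y^4 - 42*y^3 + 6*y^2 - 4*y + 2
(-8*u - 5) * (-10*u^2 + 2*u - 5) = 80*u^3 + 34*u^2 + 30*u + 25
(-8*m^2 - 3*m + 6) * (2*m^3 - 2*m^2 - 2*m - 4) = -16*m^5 + 10*m^4 + 34*m^3 + 26*m^2 - 24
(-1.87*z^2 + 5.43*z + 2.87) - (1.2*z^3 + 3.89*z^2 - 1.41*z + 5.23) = -1.2*z^3 - 5.76*z^2 + 6.84*z - 2.36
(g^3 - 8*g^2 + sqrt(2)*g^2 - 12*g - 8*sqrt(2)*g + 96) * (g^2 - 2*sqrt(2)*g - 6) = g^5 - 8*g^4 - sqrt(2)*g^4 - 22*g^3 + 8*sqrt(2)*g^3 + 18*sqrt(2)*g^2 + 176*g^2 - 144*sqrt(2)*g + 72*g - 576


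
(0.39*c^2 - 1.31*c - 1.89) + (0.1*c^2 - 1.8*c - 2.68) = 0.49*c^2 - 3.11*c - 4.57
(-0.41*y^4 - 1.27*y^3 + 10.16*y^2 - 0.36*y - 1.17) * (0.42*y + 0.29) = -0.1722*y^5 - 0.6523*y^4 + 3.8989*y^3 + 2.7952*y^2 - 0.5958*y - 0.3393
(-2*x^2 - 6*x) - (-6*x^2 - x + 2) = 4*x^2 - 5*x - 2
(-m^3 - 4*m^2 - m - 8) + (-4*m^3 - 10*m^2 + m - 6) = -5*m^3 - 14*m^2 - 14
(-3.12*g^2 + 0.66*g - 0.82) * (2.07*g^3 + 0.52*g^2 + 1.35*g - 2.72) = -6.4584*g^5 - 0.2562*g^4 - 5.5662*g^3 + 8.951*g^2 - 2.9022*g + 2.2304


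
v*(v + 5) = v^2 + 5*v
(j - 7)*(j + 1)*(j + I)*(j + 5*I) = j^4 - 6*j^3 + 6*I*j^3 - 12*j^2 - 36*I*j^2 + 30*j - 42*I*j + 35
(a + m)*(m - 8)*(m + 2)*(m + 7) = a*m^3 + a*m^2 - 58*a*m - 112*a + m^4 + m^3 - 58*m^2 - 112*m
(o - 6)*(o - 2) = o^2 - 8*o + 12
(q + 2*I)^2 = q^2 + 4*I*q - 4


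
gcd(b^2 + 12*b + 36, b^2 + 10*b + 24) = b + 6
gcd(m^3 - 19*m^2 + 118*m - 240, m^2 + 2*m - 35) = m - 5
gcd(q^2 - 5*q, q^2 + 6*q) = q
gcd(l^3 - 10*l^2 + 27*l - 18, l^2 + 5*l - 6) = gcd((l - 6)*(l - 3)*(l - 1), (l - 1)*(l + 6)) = l - 1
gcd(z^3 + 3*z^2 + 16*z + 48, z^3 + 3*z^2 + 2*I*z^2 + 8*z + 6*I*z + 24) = z^2 + z*(3 + 4*I) + 12*I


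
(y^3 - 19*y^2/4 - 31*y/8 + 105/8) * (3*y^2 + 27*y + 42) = 3*y^5 + 51*y^4/4 - 783*y^3/8 - 1059*y^2/4 + 1533*y/8 + 2205/4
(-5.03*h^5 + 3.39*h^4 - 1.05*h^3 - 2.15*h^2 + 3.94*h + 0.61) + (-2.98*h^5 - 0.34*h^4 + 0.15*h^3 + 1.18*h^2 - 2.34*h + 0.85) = -8.01*h^5 + 3.05*h^4 - 0.9*h^3 - 0.97*h^2 + 1.6*h + 1.46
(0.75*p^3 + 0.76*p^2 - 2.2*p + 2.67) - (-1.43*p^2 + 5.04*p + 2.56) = 0.75*p^3 + 2.19*p^2 - 7.24*p + 0.11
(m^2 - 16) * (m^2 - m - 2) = m^4 - m^3 - 18*m^2 + 16*m + 32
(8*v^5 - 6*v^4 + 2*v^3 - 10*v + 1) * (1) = 8*v^5 - 6*v^4 + 2*v^3 - 10*v + 1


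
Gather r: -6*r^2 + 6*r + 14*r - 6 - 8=-6*r^2 + 20*r - 14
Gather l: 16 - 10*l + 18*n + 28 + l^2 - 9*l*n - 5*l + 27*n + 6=l^2 + l*(-9*n - 15) + 45*n + 50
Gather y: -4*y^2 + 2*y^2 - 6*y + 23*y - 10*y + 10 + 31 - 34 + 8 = -2*y^2 + 7*y + 15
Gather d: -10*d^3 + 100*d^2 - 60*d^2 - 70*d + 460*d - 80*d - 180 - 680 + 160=-10*d^3 + 40*d^2 + 310*d - 700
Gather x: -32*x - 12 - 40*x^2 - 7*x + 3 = -40*x^2 - 39*x - 9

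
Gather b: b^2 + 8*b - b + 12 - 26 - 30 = b^2 + 7*b - 44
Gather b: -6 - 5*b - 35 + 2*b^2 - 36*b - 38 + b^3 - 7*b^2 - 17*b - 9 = b^3 - 5*b^2 - 58*b - 88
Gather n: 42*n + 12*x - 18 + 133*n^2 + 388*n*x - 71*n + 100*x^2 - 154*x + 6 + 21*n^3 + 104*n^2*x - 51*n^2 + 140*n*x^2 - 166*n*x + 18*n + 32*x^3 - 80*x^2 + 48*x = 21*n^3 + n^2*(104*x + 82) + n*(140*x^2 + 222*x - 11) + 32*x^3 + 20*x^2 - 94*x - 12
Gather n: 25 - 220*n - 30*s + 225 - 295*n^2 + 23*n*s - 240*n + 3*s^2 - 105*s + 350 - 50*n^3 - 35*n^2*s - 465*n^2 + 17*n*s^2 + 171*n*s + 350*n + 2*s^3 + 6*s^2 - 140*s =-50*n^3 + n^2*(-35*s - 760) + n*(17*s^2 + 194*s - 110) + 2*s^3 + 9*s^2 - 275*s + 600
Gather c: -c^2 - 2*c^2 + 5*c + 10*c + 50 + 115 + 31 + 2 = -3*c^2 + 15*c + 198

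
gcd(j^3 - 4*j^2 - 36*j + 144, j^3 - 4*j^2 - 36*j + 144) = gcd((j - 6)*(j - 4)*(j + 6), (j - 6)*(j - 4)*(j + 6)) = j^3 - 4*j^2 - 36*j + 144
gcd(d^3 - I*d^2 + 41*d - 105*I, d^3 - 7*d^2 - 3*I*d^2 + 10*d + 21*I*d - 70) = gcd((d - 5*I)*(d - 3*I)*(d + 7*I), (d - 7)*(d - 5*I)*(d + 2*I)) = d - 5*I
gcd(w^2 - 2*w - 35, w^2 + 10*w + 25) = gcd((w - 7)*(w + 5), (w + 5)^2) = w + 5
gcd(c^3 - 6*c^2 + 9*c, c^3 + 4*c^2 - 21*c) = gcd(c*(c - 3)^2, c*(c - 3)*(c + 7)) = c^2 - 3*c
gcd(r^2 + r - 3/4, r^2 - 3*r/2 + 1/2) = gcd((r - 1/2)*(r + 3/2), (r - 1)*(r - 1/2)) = r - 1/2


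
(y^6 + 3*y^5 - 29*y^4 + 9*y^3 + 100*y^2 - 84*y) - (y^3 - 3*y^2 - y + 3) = y^6 + 3*y^5 - 29*y^4 + 8*y^3 + 103*y^2 - 83*y - 3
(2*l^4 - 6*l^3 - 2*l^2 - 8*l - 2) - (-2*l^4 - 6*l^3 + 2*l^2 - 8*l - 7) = 4*l^4 - 4*l^2 + 5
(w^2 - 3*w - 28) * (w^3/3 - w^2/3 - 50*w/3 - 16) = w^5/3 - 4*w^4/3 - 25*w^3 + 130*w^2/3 + 1544*w/3 + 448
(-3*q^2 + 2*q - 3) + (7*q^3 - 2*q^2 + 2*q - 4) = 7*q^3 - 5*q^2 + 4*q - 7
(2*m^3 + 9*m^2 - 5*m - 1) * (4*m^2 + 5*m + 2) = 8*m^5 + 46*m^4 + 29*m^3 - 11*m^2 - 15*m - 2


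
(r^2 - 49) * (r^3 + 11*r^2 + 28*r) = r^5 + 11*r^4 - 21*r^3 - 539*r^2 - 1372*r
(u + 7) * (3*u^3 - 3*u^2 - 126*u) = 3*u^4 + 18*u^3 - 147*u^2 - 882*u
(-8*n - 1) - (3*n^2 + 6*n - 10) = -3*n^2 - 14*n + 9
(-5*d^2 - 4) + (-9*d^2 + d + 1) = -14*d^2 + d - 3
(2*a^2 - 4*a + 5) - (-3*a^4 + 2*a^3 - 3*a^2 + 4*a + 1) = 3*a^4 - 2*a^3 + 5*a^2 - 8*a + 4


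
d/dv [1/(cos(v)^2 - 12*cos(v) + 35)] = 2*(cos(v) - 6)*sin(v)/(cos(v)^2 - 12*cos(v) + 35)^2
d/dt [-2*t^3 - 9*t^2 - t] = -6*t^2 - 18*t - 1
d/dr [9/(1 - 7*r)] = 63/(7*r - 1)^2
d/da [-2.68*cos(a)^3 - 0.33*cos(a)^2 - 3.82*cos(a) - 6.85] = (8.04*cos(a)^2 + 0.66*cos(a) + 3.82)*sin(a)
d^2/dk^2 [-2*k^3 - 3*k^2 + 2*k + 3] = -12*k - 6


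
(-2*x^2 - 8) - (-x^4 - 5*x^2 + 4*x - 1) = x^4 + 3*x^2 - 4*x - 7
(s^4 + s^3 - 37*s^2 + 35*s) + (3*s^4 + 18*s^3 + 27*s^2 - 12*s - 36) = 4*s^4 + 19*s^3 - 10*s^2 + 23*s - 36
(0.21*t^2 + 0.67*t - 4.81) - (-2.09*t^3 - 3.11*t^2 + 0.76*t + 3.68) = 2.09*t^3 + 3.32*t^2 - 0.09*t - 8.49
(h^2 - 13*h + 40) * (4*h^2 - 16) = 4*h^4 - 52*h^3 + 144*h^2 + 208*h - 640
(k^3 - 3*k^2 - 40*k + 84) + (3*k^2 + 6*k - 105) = k^3 - 34*k - 21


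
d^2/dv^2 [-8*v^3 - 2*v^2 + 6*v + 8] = -48*v - 4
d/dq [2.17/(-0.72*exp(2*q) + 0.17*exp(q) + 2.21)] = (3.1248*exp(q) - 0.3689)*exp(q)/(-0.72*exp(2*q) + 0.17*exp(q) + 2.21)^2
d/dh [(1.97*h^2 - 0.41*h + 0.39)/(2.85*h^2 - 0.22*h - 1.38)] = (0.7351*h^2 - 7.6602*h + 0.6516)/(8.1225*h^4 - 1.254*h^3 - 7.8176*h^2 + 0.6072*h + 1.9044)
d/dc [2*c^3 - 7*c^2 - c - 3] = 6*c^2 - 14*c - 1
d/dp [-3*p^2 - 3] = -6*p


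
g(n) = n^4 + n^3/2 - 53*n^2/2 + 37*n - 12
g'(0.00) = 37.00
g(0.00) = -12.00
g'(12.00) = 6529.00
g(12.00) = 18216.00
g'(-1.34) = 101.09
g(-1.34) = -107.14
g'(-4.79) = -114.32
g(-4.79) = -325.77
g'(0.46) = 13.33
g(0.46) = -0.49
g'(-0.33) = 54.51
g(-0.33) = -27.10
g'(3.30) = 22.18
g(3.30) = -41.92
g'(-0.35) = 55.56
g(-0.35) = -28.20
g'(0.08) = 32.77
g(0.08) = -9.21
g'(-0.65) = 70.99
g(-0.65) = -47.21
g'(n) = 4*n^3 + 3*n^2/2 - 53*n + 37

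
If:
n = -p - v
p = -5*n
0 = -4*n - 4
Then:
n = -1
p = 5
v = -4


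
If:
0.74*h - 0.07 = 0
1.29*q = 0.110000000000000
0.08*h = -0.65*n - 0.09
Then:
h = 0.09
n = -0.15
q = 0.09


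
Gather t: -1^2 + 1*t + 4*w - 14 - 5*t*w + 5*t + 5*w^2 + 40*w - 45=t*(6 - 5*w) + 5*w^2 + 44*w - 60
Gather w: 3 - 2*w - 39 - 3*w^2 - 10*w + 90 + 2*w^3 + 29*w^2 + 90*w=2*w^3 + 26*w^2 + 78*w + 54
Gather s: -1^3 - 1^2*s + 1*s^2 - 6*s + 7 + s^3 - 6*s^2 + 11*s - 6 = s^3 - 5*s^2 + 4*s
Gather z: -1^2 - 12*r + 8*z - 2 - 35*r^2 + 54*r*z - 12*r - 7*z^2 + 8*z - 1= -35*r^2 - 24*r - 7*z^2 + z*(54*r + 16) - 4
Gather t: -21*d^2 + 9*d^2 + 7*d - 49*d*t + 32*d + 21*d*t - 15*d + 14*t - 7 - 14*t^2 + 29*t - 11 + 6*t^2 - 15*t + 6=-12*d^2 + 24*d - 8*t^2 + t*(28 - 28*d) - 12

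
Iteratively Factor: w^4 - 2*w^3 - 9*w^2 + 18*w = (w - 3)*(w^3 + w^2 - 6*w) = (w - 3)*(w - 2)*(w^2 + 3*w) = (w - 3)*(w - 2)*(w + 3)*(w)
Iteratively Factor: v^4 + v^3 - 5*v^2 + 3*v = (v)*(v^3 + v^2 - 5*v + 3) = v*(v - 1)*(v^2 + 2*v - 3) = v*(v - 1)*(v + 3)*(v - 1)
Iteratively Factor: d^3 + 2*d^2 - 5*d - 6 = (d + 1)*(d^2 + d - 6) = (d - 2)*(d + 1)*(d + 3)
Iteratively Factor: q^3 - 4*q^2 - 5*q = (q + 1)*(q^2 - 5*q) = q*(q + 1)*(q - 5)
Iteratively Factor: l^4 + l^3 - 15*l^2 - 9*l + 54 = (l + 3)*(l^3 - 2*l^2 - 9*l + 18) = (l - 3)*(l + 3)*(l^2 + l - 6) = (l - 3)*(l - 2)*(l + 3)*(l + 3)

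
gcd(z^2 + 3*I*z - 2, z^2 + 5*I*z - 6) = z + 2*I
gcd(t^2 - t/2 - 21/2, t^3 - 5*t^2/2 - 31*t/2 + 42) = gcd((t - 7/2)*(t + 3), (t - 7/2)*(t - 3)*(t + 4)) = t - 7/2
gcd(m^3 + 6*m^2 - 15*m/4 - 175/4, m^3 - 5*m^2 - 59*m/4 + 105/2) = m^2 + m - 35/4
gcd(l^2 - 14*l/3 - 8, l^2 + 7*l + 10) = 1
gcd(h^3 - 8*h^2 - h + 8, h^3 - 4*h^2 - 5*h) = h + 1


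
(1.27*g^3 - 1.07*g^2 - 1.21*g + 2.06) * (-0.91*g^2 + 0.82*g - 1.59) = -1.1557*g^5 + 2.0151*g^4 - 1.7956*g^3 - 1.1655*g^2 + 3.6131*g - 3.2754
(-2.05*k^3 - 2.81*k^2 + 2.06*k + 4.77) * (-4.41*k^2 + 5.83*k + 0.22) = 9.0405*k^5 + 0.440600000000002*k^4 - 25.9179*k^3 - 9.6441*k^2 + 28.2623*k + 1.0494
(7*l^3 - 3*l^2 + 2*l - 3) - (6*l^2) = 7*l^3 - 9*l^2 + 2*l - 3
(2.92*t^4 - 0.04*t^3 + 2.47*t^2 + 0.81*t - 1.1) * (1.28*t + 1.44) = 3.7376*t^5 + 4.1536*t^4 + 3.104*t^3 + 4.5936*t^2 - 0.2416*t - 1.584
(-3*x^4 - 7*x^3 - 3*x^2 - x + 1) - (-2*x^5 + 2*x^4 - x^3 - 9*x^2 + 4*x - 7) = 2*x^5 - 5*x^4 - 6*x^3 + 6*x^2 - 5*x + 8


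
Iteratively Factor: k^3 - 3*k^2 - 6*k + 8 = (k - 4)*(k^2 + k - 2) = (k - 4)*(k + 2)*(k - 1)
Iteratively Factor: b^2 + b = (b + 1)*(b)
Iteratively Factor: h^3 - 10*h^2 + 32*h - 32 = (h - 4)*(h^2 - 6*h + 8) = (h - 4)^2*(h - 2)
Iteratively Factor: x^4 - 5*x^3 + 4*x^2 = (x)*(x^3 - 5*x^2 + 4*x) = x*(x - 1)*(x^2 - 4*x) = x^2*(x - 1)*(x - 4)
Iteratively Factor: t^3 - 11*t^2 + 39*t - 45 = (t - 5)*(t^2 - 6*t + 9) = (t - 5)*(t - 3)*(t - 3)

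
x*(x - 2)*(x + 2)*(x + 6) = x^4 + 6*x^3 - 4*x^2 - 24*x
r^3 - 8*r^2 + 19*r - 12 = (r - 4)*(r - 3)*(r - 1)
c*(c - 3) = c^2 - 3*c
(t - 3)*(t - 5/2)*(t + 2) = t^3 - 7*t^2/2 - 7*t/2 + 15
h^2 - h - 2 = (h - 2)*(h + 1)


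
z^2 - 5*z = z*(z - 5)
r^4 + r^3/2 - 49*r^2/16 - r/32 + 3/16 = (r - 3/2)*(r - 1/4)*(r + 1/4)*(r + 2)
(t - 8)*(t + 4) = t^2 - 4*t - 32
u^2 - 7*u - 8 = (u - 8)*(u + 1)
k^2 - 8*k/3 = k*(k - 8/3)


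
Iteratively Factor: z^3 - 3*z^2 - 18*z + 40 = (z + 4)*(z^2 - 7*z + 10) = (z - 2)*(z + 4)*(z - 5)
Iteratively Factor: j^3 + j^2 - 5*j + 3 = (j - 1)*(j^2 + 2*j - 3) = (j - 1)*(j + 3)*(j - 1)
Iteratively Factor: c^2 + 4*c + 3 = (c + 3)*(c + 1)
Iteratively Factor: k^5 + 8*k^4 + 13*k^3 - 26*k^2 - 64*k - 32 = (k - 2)*(k^4 + 10*k^3 + 33*k^2 + 40*k + 16) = (k - 2)*(k + 4)*(k^3 + 6*k^2 + 9*k + 4) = (k - 2)*(k + 1)*(k + 4)*(k^2 + 5*k + 4) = (k - 2)*(k + 1)*(k + 4)^2*(k + 1)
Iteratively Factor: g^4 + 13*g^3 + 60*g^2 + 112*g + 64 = (g + 4)*(g^3 + 9*g^2 + 24*g + 16) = (g + 4)^2*(g^2 + 5*g + 4) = (g + 1)*(g + 4)^2*(g + 4)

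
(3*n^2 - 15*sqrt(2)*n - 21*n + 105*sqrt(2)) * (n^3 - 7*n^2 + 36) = 3*n^5 - 42*n^4 - 15*sqrt(2)*n^4 + 147*n^3 + 210*sqrt(2)*n^3 - 735*sqrt(2)*n^2 + 108*n^2 - 540*sqrt(2)*n - 756*n + 3780*sqrt(2)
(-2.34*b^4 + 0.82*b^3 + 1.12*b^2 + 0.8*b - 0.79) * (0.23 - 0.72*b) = 1.6848*b^5 - 1.1286*b^4 - 0.6178*b^3 - 0.3184*b^2 + 0.7528*b - 0.1817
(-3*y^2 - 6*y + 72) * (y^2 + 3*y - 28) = -3*y^4 - 15*y^3 + 138*y^2 + 384*y - 2016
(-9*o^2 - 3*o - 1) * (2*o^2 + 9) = -18*o^4 - 6*o^3 - 83*o^2 - 27*o - 9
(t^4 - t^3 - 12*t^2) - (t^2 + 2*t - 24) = t^4 - t^3 - 13*t^2 - 2*t + 24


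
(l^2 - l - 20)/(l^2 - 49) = (l^2 - l - 20)/(l^2 - 49)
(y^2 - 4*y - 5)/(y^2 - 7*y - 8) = (y - 5)/(y - 8)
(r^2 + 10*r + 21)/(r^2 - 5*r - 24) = (r + 7)/(r - 8)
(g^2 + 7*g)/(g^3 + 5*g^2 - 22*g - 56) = g/(g^2 - 2*g - 8)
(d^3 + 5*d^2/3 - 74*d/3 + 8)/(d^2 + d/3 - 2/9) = 3*(d^2 + 2*d - 24)/(3*d + 2)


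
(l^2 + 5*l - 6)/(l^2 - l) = (l + 6)/l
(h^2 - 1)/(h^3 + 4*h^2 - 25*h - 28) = (h - 1)/(h^2 + 3*h - 28)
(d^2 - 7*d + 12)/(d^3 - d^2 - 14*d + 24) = (d - 4)/(d^2 + 2*d - 8)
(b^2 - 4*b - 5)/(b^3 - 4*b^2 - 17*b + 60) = (b + 1)/(b^2 + b - 12)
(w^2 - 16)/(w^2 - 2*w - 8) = (w + 4)/(w + 2)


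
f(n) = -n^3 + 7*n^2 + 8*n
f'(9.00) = -109.00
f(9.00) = -90.00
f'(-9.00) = -361.00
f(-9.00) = 1224.00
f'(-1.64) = -23.03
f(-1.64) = 10.12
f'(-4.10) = -99.83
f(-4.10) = 153.79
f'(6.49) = -27.50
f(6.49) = 73.40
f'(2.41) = 24.32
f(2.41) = 45.94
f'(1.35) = 21.43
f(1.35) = 21.10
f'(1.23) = 20.68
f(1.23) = 18.57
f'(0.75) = 16.81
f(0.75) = 9.52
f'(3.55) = 19.89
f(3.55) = 71.88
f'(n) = -3*n^2 + 14*n + 8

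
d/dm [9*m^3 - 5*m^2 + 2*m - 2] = 27*m^2 - 10*m + 2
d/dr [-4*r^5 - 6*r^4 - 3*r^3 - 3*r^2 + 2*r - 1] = -20*r^4 - 24*r^3 - 9*r^2 - 6*r + 2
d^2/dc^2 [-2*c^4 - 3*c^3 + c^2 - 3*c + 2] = -24*c^2 - 18*c + 2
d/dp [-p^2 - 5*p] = -2*p - 5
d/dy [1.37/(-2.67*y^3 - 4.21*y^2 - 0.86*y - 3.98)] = (10.9737*y^2 + 11.5354*y + 1.1782)/(2.67*y^3 + 4.21*y^2 + 0.86*y + 3.98)^2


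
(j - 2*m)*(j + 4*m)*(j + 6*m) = j^3 + 8*j^2*m + 4*j*m^2 - 48*m^3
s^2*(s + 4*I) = s^3 + 4*I*s^2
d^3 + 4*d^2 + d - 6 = (d - 1)*(d + 2)*(d + 3)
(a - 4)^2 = a^2 - 8*a + 16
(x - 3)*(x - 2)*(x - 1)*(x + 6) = x^4 - 25*x^2 + 60*x - 36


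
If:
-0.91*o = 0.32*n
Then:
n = -2.84375*o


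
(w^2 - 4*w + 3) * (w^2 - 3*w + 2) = w^4 - 7*w^3 + 17*w^2 - 17*w + 6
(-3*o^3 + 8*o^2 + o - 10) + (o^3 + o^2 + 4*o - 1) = -2*o^3 + 9*o^2 + 5*o - 11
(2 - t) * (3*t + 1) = -3*t^2 + 5*t + 2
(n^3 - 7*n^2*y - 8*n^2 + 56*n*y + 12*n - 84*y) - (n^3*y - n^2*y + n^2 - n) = -n^3*y + n^3 - 6*n^2*y - 9*n^2 + 56*n*y + 13*n - 84*y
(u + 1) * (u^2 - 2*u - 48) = u^3 - u^2 - 50*u - 48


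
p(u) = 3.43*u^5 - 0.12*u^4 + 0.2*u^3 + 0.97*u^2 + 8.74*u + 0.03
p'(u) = 17.15*u^4 - 0.48*u^3 + 0.6*u^2 + 1.94*u + 8.74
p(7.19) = 65774.72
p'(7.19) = 45708.44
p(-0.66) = -5.83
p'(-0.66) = 11.11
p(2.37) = 281.54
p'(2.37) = 551.39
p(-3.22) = -1224.97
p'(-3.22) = 1868.43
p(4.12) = 4103.66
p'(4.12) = 4934.78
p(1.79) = 81.73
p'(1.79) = 187.45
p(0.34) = 3.14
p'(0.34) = 9.68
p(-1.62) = -51.53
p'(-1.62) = 127.33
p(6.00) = 26646.75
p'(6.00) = 22164.70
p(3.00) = 864.15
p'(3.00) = 1396.15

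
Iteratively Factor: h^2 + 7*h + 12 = (h + 4)*(h + 3)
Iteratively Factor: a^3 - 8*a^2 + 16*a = (a - 4)*(a^2 - 4*a) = a*(a - 4)*(a - 4)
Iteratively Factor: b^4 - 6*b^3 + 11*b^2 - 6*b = (b - 3)*(b^3 - 3*b^2 + 2*b) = b*(b - 3)*(b^2 - 3*b + 2) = b*(b - 3)*(b - 1)*(b - 2)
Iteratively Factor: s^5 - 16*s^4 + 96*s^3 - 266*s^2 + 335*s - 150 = (s - 2)*(s^4 - 14*s^3 + 68*s^2 - 130*s + 75) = (s - 5)*(s - 2)*(s^3 - 9*s^2 + 23*s - 15) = (s - 5)*(s - 3)*(s - 2)*(s^2 - 6*s + 5) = (s - 5)^2*(s - 3)*(s - 2)*(s - 1)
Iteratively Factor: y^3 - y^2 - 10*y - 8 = (y + 2)*(y^2 - 3*y - 4) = (y - 4)*(y + 2)*(y + 1)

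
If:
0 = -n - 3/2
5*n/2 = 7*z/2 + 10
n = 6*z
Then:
No Solution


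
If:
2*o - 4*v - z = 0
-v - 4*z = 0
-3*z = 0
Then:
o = 0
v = 0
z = 0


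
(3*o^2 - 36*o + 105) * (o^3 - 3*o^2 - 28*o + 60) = 3*o^5 - 45*o^4 + 129*o^3 + 873*o^2 - 5100*o + 6300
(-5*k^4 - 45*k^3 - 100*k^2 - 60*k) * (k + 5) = -5*k^5 - 70*k^4 - 325*k^3 - 560*k^2 - 300*k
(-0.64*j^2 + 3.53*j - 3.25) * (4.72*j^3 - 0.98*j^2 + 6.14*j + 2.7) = -3.0208*j^5 + 17.2888*j^4 - 22.729*j^3 + 23.1312*j^2 - 10.424*j - 8.775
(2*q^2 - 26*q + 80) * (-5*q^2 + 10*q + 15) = -10*q^4 + 150*q^3 - 630*q^2 + 410*q + 1200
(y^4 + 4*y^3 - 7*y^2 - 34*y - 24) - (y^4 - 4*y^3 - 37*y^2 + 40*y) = 8*y^3 + 30*y^2 - 74*y - 24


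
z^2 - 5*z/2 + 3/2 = (z - 3/2)*(z - 1)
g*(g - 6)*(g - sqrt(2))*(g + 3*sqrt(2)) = g^4 - 6*g^3 + 2*sqrt(2)*g^3 - 12*sqrt(2)*g^2 - 6*g^2 + 36*g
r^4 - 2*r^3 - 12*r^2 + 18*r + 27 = (r - 3)^2*(r + 1)*(r + 3)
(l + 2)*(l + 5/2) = l^2 + 9*l/2 + 5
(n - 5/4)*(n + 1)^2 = n^3 + 3*n^2/4 - 3*n/2 - 5/4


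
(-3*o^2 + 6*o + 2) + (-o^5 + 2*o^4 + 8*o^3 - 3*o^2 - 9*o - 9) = -o^5 + 2*o^4 + 8*o^3 - 6*o^2 - 3*o - 7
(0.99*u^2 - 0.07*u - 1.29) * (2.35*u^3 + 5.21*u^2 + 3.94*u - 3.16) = 2.3265*u^5 + 4.9934*u^4 + 0.5044*u^3 - 10.1251*u^2 - 4.8614*u + 4.0764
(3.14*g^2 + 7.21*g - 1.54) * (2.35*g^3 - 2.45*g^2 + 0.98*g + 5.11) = 7.379*g^5 + 9.2505*g^4 - 18.2063*g^3 + 26.8842*g^2 + 35.3339*g - 7.8694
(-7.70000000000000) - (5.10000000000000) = -12.8000000000000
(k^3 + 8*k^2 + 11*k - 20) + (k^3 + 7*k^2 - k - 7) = 2*k^3 + 15*k^2 + 10*k - 27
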